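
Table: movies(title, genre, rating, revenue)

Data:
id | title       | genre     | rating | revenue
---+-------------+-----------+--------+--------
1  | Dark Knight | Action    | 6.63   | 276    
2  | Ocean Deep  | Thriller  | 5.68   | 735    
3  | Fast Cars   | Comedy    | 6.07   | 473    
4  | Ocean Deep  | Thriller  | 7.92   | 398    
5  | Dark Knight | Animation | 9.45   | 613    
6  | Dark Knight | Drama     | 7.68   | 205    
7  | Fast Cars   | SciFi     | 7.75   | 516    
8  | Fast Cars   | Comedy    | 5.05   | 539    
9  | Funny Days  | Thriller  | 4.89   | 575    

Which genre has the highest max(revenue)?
SELECT genre, MAX(revenue) as val
FROM movies
GROUP BY genre
ORDER BY val DESC
LIMIT 1

Result: Thriller with max(revenue) = 735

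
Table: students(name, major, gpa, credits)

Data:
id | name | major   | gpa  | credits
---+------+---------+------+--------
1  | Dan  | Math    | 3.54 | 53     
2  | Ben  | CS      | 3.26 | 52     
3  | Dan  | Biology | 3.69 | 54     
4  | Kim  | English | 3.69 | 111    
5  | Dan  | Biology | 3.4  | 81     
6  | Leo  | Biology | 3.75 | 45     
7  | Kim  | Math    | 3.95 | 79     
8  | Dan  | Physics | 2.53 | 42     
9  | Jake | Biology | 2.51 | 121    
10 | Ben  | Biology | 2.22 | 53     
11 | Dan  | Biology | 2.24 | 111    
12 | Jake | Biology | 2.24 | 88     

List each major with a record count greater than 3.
SELECT major, COUNT(*) as cnt
FROM students
GROUP BY major
HAVING COUNT(*) > 3

Result:
  Biology: 7

Note: HAVING filters groups after aggregation, WHERE filters rows before.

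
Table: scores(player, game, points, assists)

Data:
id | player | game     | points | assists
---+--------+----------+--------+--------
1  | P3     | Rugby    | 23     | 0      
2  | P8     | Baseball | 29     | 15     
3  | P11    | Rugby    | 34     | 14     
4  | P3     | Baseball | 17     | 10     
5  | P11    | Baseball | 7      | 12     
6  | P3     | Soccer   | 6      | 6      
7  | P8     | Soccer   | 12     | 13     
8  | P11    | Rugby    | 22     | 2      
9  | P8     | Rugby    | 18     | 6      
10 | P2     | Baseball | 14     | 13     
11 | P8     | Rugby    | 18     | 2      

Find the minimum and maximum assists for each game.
SELECT game, MIN(assists), MAX(assists)
FROM scores
GROUP BY game

Result:
  Baseball: min=10, max=15
  Rugby: min=0, max=14
  Soccer: min=6, max=13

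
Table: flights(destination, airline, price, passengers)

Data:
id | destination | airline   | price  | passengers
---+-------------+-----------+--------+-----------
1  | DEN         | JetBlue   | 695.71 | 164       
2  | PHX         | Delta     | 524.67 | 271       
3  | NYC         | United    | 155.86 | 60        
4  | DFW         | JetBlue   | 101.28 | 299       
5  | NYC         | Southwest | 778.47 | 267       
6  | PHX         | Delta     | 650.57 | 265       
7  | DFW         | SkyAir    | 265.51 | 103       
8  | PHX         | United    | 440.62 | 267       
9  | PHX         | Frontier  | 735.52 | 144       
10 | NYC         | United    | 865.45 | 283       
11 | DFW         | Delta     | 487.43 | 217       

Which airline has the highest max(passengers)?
SELECT airline, MAX(passengers) as val
FROM flights
GROUP BY airline
ORDER BY val DESC
LIMIT 1

Result: JetBlue with max(passengers) = 299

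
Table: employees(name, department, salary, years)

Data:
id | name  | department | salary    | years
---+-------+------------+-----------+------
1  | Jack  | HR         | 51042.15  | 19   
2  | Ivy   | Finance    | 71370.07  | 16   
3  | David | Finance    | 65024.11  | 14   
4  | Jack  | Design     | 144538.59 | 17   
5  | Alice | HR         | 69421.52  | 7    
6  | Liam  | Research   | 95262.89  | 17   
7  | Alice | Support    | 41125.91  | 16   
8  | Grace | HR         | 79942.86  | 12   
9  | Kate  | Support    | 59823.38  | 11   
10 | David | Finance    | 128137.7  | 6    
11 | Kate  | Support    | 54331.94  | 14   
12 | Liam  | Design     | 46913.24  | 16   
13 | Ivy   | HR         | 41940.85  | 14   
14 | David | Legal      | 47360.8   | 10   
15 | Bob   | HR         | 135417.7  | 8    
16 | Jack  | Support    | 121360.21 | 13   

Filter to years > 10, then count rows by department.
SELECT department, COUNT(*)
FROM employees
WHERE years > 10
GROUP BY department

Note: WHERE filters rows before grouping.

Result:
  Design: 2
  Finance: 2
  HR: 3
  Research: 1
  Support: 4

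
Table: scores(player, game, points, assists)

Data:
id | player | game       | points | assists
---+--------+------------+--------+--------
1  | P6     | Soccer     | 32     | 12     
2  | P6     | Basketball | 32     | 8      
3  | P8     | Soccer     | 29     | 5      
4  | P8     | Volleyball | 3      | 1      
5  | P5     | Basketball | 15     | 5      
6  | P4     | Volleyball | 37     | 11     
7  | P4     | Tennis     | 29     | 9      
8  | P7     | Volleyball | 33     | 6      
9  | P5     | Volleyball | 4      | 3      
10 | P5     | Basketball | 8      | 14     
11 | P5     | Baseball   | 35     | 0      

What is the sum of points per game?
SELECT game, SUM(points) as result
FROM scores
GROUP BY game

Result:
  Baseball: 35
  Basketball: 55
  Soccer: 61
  Tennis: 29
  Volleyball: 77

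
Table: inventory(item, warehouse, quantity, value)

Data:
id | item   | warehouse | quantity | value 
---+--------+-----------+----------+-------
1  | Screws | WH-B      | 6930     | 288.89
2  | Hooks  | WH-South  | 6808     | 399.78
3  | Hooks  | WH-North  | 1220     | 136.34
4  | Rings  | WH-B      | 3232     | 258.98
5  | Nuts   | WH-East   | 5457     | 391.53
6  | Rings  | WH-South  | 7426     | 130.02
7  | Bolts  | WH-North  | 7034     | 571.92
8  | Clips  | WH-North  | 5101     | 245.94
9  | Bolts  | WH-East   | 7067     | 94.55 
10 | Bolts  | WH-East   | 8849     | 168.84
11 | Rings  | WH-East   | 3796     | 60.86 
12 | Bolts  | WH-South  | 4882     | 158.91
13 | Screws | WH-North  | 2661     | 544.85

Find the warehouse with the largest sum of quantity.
SELECT warehouse, SUM(quantity) as val
FROM inventory
GROUP BY warehouse
ORDER BY val DESC
LIMIT 1

Result: WH-East with sum(quantity) = 25169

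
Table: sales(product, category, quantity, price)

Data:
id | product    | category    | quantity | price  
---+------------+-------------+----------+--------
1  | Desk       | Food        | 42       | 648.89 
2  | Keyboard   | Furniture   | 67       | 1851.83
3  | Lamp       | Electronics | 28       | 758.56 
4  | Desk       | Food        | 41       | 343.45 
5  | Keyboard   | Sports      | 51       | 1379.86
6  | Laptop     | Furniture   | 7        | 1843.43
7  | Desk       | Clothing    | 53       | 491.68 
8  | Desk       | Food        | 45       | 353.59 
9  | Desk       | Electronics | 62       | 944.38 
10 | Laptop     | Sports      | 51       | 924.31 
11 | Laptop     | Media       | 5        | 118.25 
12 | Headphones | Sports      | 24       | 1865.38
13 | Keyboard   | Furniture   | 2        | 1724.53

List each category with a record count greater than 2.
SELECT category, COUNT(*) as cnt
FROM sales
GROUP BY category
HAVING COUNT(*) > 2

Result:
  Food: 3
  Furniture: 3
  Sports: 3

Note: HAVING filters groups after aggregation, WHERE filters rows before.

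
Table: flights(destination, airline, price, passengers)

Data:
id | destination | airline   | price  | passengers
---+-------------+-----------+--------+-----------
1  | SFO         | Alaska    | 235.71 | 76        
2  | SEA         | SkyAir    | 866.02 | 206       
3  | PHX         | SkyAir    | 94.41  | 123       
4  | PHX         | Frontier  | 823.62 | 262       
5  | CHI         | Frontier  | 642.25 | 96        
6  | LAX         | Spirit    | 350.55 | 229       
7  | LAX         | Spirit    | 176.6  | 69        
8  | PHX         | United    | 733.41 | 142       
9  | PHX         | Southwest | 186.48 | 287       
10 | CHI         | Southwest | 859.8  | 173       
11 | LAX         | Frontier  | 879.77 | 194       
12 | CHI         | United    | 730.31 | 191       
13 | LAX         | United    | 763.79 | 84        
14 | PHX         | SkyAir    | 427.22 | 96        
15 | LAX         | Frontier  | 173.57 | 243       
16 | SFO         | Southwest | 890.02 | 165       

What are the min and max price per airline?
SELECT airline, MIN(price), MAX(price)
FROM flights
GROUP BY airline

Result:
  Alaska: min=235.71, max=235.71
  Frontier: min=173.57, max=879.77
  SkyAir: min=94.41, max=866.02
  Southwest: min=186.48, max=890.02
  Spirit: min=176.60, max=350.55
  United: min=730.31, max=763.79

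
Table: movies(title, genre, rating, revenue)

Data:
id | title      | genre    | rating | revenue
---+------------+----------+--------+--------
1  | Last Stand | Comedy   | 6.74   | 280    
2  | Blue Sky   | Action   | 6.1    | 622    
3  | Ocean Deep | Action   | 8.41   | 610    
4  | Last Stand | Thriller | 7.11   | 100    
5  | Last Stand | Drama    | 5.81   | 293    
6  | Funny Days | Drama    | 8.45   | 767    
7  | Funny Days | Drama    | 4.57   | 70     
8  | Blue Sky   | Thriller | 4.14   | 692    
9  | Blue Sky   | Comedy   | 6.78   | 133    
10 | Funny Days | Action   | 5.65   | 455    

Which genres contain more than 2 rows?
SELECT genre, COUNT(*) as cnt
FROM movies
GROUP BY genre
HAVING COUNT(*) > 2

Result:
  Action: 3
  Drama: 3

Note: HAVING filters groups after aggregation, WHERE filters rows before.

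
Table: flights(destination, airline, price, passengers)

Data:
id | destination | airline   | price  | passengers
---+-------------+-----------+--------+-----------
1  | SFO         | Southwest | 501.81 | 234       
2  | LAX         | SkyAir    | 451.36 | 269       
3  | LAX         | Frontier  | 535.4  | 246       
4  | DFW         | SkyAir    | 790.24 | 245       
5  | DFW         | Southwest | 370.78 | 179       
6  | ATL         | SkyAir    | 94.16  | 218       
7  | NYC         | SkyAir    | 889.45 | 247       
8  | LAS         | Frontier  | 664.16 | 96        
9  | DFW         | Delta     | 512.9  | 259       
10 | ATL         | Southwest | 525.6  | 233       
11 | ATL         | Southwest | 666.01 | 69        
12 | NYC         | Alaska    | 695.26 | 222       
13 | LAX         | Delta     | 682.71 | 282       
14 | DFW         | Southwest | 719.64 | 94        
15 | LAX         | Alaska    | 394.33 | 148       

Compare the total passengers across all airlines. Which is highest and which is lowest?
SELECT airline, SUM(passengers)
FROM flights
GROUP BY airline
ORDER BY SUM(passengers)

All groups:
  Frontier: 342
  Alaska: 370
  Delta: 541
  Southwest: 809
  SkyAir: 979

Highest: SkyAir (979)
Lowest: Frontier (342)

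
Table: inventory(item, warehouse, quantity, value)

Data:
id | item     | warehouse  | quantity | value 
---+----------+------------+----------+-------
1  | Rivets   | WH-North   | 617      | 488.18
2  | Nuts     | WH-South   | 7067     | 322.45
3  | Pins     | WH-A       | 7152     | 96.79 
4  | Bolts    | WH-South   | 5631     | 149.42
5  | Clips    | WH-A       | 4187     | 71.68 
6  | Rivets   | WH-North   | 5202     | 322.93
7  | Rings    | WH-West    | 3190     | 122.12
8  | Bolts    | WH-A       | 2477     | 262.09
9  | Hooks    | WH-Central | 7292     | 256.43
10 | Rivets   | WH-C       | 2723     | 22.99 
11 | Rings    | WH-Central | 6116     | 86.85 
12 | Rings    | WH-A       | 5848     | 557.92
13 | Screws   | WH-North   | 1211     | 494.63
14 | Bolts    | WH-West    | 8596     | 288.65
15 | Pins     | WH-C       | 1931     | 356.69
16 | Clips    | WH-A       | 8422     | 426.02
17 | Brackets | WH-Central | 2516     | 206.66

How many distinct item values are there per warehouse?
SELECT warehouse, COUNT(DISTINCT item)
FROM inventory
GROUP BY warehouse

Result:
  WH-A: 4 distinct
  WH-C: 2 distinct
  WH-Central: 3 distinct
  WH-North: 2 distinct
  WH-South: 2 distinct
  WH-West: 2 distinct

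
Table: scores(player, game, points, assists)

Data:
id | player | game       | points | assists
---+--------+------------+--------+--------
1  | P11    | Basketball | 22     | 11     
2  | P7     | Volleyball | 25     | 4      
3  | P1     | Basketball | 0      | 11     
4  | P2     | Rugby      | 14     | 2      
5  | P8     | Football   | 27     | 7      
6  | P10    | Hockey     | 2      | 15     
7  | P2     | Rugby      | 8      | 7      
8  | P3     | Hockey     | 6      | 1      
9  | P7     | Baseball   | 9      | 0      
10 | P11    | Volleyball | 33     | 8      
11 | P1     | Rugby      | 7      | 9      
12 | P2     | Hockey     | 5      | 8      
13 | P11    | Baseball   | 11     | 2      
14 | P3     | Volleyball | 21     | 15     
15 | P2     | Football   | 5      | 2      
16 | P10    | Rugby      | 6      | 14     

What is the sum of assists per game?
SELECT game, SUM(assists) as result
FROM scores
GROUP BY game

Result:
  Baseball: 2
  Basketball: 22
  Football: 9
  Hockey: 24
  Rugby: 32
  Volleyball: 27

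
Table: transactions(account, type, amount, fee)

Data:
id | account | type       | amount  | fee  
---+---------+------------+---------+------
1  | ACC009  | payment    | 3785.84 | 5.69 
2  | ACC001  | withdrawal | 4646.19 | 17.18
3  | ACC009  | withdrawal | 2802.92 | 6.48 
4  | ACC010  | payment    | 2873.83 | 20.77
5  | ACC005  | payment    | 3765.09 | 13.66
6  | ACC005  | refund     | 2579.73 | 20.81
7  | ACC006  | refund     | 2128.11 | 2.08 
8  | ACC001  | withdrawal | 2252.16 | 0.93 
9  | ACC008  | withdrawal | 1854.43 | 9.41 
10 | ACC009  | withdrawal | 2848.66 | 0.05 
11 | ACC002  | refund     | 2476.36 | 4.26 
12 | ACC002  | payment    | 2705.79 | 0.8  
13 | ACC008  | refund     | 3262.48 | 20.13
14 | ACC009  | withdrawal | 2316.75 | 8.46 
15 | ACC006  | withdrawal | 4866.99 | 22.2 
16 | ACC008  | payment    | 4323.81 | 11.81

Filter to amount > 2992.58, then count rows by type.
SELECT type, COUNT(*)
FROM transactions
WHERE amount > 2992.58
GROUP BY type

Note: WHERE filters rows before grouping.

Result:
  payment: 3
  refund: 1
  withdrawal: 2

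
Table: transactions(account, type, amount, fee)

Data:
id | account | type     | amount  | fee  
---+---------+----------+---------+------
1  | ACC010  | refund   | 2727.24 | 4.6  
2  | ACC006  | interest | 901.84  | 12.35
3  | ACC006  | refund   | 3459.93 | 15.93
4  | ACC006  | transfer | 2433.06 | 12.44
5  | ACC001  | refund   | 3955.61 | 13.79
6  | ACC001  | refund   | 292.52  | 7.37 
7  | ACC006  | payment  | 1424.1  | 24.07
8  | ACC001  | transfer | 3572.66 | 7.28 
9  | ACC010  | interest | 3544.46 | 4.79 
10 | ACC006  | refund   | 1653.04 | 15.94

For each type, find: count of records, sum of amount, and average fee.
SELECT type,
       COUNT(*) as cnt,
       SUM(amount) as total_amount,
       AVG(fee) as avg_fee
FROM transactions
GROUP BY type

Result:
  interest: 2 records, 4446.30 total amount, 8.57 avg fee
  payment: 1 records, 1424.10 total amount, 24.07 avg fee
  refund: 5 records, 12088.34 total amount, 11.53 avg fee
  transfer: 2 records, 6005.72 total amount, 9.86 avg fee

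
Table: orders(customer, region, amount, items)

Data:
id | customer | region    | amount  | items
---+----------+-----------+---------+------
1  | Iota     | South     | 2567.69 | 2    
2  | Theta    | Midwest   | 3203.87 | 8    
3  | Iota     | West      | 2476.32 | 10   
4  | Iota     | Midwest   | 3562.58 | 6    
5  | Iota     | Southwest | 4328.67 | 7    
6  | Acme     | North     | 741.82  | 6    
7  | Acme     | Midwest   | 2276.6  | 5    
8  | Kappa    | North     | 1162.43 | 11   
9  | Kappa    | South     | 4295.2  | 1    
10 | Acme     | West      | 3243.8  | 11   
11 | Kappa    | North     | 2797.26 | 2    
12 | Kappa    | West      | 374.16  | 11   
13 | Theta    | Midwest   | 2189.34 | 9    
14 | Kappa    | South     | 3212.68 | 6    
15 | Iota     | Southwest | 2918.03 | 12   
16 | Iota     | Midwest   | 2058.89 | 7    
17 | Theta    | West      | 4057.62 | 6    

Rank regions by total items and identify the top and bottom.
SELECT region, SUM(items)
FROM orders
GROUP BY region
ORDER BY SUM(items)

All groups:
  South: 9
  North: 19
  Southwest: 19
  Midwest: 35
  West: 38

Highest: West (38)
Lowest: South (9)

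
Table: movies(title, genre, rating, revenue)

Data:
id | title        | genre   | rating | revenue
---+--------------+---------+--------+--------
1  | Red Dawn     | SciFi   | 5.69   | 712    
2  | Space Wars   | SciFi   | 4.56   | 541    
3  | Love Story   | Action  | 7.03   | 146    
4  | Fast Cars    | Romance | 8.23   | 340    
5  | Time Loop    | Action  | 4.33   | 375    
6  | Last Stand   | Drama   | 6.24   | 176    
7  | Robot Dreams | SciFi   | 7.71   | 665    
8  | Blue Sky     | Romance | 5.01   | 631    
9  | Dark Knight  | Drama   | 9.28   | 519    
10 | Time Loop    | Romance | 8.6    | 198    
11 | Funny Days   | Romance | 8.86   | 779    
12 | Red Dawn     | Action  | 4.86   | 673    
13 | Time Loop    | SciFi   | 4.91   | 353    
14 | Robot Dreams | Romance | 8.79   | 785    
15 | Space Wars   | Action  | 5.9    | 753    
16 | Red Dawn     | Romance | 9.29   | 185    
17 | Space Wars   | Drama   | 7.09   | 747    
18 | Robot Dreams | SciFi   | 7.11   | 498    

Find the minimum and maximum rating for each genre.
SELECT genre, MIN(rating), MAX(rating)
FROM movies
GROUP BY genre

Result:
  Action: min=4.33, max=7.03
  Drama: min=6.24, max=9.28
  Romance: min=5.01, max=9.29
  SciFi: min=4.56, max=7.71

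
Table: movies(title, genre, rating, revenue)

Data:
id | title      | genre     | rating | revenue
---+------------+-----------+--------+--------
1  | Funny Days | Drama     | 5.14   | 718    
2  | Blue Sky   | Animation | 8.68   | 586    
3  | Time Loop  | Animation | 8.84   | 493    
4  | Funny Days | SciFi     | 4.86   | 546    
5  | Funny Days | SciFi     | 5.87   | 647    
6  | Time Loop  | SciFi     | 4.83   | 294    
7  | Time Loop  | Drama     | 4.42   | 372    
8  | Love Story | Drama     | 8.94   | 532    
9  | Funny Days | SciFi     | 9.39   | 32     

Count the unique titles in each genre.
SELECT genre, COUNT(DISTINCT title)
FROM movies
GROUP BY genre

Result:
  Animation: 2 distinct
  Drama: 3 distinct
  SciFi: 2 distinct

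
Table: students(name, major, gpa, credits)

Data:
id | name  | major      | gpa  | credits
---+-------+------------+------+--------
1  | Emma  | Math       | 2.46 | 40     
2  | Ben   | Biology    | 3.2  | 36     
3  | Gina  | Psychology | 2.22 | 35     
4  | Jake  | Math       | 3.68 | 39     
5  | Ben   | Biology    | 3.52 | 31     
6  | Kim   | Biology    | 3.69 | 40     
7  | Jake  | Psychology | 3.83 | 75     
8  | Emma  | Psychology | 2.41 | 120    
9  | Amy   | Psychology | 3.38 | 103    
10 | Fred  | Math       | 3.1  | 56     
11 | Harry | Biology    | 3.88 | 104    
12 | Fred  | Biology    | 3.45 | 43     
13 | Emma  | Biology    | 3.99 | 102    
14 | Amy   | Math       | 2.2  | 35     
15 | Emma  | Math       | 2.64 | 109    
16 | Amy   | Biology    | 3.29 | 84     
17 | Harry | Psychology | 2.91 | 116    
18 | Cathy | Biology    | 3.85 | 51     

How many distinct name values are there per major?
SELECT major, COUNT(DISTINCT name)
FROM students
GROUP BY major

Result:
  Biology: 7 distinct
  Math: 4 distinct
  Psychology: 5 distinct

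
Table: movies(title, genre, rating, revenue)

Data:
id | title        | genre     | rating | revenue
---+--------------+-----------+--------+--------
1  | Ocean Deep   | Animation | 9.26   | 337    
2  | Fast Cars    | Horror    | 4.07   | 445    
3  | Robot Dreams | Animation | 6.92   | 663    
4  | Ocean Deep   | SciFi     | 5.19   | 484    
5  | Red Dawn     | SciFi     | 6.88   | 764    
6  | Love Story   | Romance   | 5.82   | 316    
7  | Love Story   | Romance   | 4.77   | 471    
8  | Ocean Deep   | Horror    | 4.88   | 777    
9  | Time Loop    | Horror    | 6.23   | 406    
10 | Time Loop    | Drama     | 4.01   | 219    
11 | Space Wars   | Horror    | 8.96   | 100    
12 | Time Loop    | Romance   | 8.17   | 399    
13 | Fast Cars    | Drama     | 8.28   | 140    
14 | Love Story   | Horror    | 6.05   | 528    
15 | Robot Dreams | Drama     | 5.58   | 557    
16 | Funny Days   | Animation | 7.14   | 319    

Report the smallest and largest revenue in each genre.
SELECT genre, MIN(revenue), MAX(revenue)
FROM movies
GROUP BY genre

Result:
  Animation: min=319, max=663
  Drama: min=140, max=557
  Horror: min=100, max=777
  Romance: min=316, max=471
  SciFi: min=484, max=764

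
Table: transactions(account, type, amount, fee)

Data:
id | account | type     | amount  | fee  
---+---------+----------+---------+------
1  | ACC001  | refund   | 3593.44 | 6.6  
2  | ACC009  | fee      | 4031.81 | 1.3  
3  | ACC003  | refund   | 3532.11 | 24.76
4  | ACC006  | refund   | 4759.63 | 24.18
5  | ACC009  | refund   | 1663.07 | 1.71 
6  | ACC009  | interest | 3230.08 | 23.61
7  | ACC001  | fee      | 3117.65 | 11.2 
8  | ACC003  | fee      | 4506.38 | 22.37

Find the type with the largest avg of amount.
SELECT type, AVG(amount) as val
FROM transactions
GROUP BY type
ORDER BY val DESC
LIMIT 1

Result: fee with avg(amount) = 3885.28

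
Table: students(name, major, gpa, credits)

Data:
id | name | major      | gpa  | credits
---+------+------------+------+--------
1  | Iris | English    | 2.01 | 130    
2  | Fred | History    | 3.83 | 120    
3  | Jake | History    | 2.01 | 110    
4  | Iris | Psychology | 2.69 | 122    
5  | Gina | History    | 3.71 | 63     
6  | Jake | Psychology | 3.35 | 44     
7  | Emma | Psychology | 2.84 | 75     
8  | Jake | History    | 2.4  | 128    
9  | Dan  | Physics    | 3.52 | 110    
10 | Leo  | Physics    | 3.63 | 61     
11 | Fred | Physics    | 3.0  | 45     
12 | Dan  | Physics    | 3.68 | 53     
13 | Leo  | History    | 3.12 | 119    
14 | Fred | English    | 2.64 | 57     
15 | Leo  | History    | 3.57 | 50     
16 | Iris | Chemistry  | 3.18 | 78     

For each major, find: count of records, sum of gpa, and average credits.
SELECT major,
       COUNT(*) as cnt,
       SUM(gpa) as total_gpa,
       AVG(credits) as avg_credits
FROM students
GROUP BY major

Result:
  Chemistry: 1 records, 3.18 total gpa, 78.00 avg credits
  English: 2 records, 4.65 total gpa, 93.50 avg credits
  History: 6 records, 18.64 total gpa, 98.33 avg credits
  Physics: 4 records, 13.83 total gpa, 67.25 avg credits
  Psychology: 3 records, 8.88 total gpa, 80.33 avg credits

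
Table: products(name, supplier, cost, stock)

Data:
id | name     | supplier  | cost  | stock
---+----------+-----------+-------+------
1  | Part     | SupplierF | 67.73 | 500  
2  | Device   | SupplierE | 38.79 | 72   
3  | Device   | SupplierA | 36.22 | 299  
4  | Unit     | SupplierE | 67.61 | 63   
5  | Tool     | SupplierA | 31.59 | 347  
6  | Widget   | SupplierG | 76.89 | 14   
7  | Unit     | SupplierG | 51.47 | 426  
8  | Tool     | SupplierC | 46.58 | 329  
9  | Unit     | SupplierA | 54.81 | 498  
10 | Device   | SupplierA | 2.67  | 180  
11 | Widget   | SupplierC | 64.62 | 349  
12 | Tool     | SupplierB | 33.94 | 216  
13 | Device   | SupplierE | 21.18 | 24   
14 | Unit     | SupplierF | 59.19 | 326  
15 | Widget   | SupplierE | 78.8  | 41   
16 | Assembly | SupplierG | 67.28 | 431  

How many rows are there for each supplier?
SELECT supplier, COUNT(*) as count
FROM products
GROUP BY supplier

Result:
  SupplierA: 4
  SupplierB: 1
  SupplierC: 2
  SupplierE: 4
  SupplierF: 2
  SupplierG: 3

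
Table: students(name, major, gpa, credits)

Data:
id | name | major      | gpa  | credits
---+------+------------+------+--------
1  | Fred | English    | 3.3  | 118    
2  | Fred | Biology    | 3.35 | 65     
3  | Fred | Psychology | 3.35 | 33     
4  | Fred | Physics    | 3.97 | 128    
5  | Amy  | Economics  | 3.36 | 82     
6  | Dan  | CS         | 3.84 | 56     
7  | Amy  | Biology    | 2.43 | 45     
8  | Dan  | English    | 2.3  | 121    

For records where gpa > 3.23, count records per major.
SELECT major, COUNT(*)
FROM students
WHERE gpa > 3.23
GROUP BY major

Note: WHERE filters rows before grouping.

Result:
  Biology: 1
  CS: 1
  Economics: 1
  English: 1
  Physics: 1
  Psychology: 1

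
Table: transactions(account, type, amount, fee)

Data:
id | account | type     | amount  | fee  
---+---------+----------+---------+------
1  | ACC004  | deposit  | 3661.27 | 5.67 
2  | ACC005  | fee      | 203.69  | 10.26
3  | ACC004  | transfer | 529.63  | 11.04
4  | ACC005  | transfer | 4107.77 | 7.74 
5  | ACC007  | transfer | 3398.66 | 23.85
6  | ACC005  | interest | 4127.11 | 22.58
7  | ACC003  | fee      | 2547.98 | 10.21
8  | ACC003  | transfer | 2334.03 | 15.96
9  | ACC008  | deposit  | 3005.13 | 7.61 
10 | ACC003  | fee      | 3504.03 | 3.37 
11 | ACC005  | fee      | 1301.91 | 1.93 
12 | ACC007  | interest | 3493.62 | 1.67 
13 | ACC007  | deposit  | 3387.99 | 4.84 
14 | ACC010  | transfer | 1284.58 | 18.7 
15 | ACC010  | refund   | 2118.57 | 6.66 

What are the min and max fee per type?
SELECT type, MIN(fee), MAX(fee)
FROM transactions
GROUP BY type

Result:
  deposit: min=4.84, max=7.61
  fee: min=1.93, max=10.26
  interest: min=1.67, max=22.58
  refund: min=6.66, max=6.66
  transfer: min=7.74, max=23.85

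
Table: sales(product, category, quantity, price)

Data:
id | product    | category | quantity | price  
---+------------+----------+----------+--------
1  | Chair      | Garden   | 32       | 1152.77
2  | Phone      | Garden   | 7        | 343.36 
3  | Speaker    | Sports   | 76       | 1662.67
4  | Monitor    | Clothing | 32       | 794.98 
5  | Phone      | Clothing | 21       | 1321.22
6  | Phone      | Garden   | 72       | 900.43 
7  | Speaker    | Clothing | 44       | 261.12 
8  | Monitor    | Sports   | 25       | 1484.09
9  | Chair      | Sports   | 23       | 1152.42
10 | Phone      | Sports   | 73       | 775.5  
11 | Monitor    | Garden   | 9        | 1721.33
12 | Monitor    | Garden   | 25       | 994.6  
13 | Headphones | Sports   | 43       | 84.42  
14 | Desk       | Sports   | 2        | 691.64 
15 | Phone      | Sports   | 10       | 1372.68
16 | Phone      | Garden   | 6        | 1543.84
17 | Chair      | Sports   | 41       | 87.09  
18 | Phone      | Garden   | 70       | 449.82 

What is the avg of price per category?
SELECT category, AVG(price) as result
FROM sales
GROUP BY category

Result:
  Clothing: 792.44
  Garden: 1015.16
  Sports: 913.81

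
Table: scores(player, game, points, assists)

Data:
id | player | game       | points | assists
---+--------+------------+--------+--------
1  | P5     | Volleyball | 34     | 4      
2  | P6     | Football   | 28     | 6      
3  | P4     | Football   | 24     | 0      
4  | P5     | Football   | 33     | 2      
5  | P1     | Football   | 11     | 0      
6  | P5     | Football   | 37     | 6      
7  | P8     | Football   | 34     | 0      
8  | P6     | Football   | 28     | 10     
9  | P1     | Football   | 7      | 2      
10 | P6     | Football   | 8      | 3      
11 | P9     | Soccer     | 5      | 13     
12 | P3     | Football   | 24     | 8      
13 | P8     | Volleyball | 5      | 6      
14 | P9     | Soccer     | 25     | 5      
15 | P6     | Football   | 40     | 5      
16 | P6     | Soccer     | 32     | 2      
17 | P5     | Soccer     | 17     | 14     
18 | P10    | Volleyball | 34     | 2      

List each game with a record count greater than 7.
SELECT game, COUNT(*) as cnt
FROM scores
GROUP BY game
HAVING COUNT(*) > 7

Result:
  Football: 11

Note: HAVING filters groups after aggregation, WHERE filters rows before.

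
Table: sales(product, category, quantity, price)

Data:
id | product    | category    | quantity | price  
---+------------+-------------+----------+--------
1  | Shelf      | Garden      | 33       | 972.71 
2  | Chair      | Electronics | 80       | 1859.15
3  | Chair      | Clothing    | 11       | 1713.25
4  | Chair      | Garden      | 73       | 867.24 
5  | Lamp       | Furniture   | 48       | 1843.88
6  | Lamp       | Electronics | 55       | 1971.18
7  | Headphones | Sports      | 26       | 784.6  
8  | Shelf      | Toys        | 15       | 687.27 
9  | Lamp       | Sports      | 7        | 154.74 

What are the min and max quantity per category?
SELECT category, MIN(quantity), MAX(quantity)
FROM sales
GROUP BY category

Result:
  Clothing: min=11, max=11
  Electronics: min=55, max=80
  Furniture: min=48, max=48
  Garden: min=33, max=73
  Sports: min=7, max=26
  Toys: min=15, max=15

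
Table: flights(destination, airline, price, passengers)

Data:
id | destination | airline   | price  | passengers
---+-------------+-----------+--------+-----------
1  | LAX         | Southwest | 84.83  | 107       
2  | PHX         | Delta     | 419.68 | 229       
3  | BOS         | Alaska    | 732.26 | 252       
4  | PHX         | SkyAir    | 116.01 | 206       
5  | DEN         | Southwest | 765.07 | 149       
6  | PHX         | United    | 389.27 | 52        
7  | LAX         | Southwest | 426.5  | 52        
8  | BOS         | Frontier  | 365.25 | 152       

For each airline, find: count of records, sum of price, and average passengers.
SELECT airline,
       COUNT(*) as cnt,
       SUM(price) as total_price,
       AVG(passengers) as avg_passengers
FROM flights
GROUP BY airline

Result:
  Alaska: 1 records, 732.26 total price, 252.00 avg passengers
  Delta: 1 records, 419.68 total price, 229.00 avg passengers
  Frontier: 1 records, 365.25 total price, 152.00 avg passengers
  SkyAir: 1 records, 116.01 total price, 206.00 avg passengers
  Southwest: 3 records, 1276.40 total price, 102.67 avg passengers
  United: 1 records, 389.27 total price, 52.00 avg passengers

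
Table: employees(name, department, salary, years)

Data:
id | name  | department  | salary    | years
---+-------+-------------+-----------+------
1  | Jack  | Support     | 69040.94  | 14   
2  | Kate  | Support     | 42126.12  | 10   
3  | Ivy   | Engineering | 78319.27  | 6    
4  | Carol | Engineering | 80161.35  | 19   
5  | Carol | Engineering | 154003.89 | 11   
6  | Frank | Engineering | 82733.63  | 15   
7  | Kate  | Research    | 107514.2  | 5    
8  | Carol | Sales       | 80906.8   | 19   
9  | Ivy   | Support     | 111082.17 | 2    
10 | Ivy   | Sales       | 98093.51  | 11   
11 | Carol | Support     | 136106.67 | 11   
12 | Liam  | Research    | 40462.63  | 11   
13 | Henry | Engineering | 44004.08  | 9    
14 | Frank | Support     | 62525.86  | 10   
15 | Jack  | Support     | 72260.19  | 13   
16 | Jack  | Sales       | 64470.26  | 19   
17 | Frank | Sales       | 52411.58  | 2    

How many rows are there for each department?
SELECT department, COUNT(*) as count
FROM employees
GROUP BY department

Result:
  Engineering: 5
  Research: 2
  Sales: 4
  Support: 6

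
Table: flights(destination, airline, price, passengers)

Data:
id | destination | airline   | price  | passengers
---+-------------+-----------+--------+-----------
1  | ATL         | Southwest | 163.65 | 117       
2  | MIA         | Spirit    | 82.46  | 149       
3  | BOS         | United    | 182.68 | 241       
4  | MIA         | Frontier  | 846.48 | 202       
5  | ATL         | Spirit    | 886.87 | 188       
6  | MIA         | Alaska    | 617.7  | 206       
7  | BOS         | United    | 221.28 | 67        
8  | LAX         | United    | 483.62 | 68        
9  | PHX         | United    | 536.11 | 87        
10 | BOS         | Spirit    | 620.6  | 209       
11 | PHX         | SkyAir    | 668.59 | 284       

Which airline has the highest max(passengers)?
SELECT airline, MAX(passengers) as val
FROM flights
GROUP BY airline
ORDER BY val DESC
LIMIT 1

Result: SkyAir with max(passengers) = 284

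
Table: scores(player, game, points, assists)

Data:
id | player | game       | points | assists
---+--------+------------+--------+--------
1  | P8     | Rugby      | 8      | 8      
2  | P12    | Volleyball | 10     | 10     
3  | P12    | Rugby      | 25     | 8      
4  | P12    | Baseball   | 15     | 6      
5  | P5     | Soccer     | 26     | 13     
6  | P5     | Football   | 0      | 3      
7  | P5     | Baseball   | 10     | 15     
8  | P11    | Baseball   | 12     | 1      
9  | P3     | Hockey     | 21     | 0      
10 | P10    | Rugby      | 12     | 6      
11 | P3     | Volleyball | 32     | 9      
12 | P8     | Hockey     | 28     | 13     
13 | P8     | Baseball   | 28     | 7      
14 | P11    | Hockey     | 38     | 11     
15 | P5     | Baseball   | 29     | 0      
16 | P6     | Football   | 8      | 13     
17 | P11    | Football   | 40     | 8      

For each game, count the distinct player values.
SELECT game, COUNT(DISTINCT player)
FROM scores
GROUP BY game

Result:
  Baseball: 4 distinct
  Football: 3 distinct
  Hockey: 3 distinct
  Rugby: 3 distinct
  Soccer: 1 distinct
  Volleyball: 2 distinct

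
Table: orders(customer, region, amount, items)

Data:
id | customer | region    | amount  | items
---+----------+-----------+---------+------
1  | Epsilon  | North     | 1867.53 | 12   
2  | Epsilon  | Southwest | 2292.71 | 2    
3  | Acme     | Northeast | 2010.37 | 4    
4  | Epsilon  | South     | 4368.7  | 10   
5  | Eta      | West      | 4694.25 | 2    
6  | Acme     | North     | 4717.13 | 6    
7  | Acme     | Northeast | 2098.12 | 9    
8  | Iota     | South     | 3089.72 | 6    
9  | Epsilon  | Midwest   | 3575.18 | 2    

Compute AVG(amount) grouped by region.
SELECT region, AVG(amount) as result
FROM orders
GROUP BY region

Result:
  Midwest: 3575.18
  North: 3292.33
  Northeast: 2054.25
  South: 3729.21
  Southwest: 2292.71
  West: 4694.25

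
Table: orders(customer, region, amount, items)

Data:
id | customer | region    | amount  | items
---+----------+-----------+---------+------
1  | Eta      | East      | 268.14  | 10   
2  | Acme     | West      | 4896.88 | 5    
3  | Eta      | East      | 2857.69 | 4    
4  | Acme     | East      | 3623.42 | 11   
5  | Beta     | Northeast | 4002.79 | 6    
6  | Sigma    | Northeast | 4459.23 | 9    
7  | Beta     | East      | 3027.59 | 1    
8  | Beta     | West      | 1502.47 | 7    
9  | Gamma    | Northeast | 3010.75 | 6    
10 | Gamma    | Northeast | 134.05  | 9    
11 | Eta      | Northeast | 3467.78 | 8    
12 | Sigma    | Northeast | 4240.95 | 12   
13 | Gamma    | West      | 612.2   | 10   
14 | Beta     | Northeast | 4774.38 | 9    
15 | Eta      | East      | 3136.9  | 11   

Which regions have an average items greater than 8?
SELECT region, AVG(items)
FROM orders
GROUP BY region
HAVING AVG(items) > 8

Result:
  Northeast: avg=8.43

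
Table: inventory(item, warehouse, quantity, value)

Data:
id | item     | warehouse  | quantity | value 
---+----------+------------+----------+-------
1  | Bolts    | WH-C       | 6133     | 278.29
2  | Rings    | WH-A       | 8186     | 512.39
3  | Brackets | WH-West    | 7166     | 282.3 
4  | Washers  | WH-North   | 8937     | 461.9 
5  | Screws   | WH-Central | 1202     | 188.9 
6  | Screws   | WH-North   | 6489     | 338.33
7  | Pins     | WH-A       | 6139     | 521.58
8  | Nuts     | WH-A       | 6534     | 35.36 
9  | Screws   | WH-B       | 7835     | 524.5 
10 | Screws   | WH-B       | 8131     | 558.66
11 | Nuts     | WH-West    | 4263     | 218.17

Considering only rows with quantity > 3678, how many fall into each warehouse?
SELECT warehouse, COUNT(*)
FROM inventory
WHERE quantity > 3678
GROUP BY warehouse

Note: WHERE filters rows before grouping.

Result:
  WH-A: 3
  WH-B: 2
  WH-C: 1
  WH-North: 2
  WH-West: 2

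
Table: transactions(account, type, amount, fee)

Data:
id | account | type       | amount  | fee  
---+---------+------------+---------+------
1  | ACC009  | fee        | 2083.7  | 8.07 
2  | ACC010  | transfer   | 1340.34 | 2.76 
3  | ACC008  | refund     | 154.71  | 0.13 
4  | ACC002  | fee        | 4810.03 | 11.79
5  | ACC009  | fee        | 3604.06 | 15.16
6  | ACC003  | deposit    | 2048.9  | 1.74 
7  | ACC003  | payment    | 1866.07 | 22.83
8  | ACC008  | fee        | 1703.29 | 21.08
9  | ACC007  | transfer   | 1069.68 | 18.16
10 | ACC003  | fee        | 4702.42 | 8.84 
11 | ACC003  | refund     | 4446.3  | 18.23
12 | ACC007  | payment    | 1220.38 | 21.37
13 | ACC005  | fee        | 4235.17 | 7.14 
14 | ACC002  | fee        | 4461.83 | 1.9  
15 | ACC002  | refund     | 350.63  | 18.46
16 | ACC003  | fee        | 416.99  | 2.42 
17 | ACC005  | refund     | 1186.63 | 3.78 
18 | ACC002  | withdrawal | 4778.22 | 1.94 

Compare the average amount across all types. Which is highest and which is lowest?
SELECT type, AVG(amount)
FROM transactions
GROUP BY type
ORDER BY AVG(amount)

All groups:
  transfer: 1205.01
  refund: 1534.57
  payment: 1543.23
  deposit: 2048.90
  fee: 3252.19
  withdrawal: 4778.22

Highest: withdrawal (4778.22)
Lowest: transfer (1205.01)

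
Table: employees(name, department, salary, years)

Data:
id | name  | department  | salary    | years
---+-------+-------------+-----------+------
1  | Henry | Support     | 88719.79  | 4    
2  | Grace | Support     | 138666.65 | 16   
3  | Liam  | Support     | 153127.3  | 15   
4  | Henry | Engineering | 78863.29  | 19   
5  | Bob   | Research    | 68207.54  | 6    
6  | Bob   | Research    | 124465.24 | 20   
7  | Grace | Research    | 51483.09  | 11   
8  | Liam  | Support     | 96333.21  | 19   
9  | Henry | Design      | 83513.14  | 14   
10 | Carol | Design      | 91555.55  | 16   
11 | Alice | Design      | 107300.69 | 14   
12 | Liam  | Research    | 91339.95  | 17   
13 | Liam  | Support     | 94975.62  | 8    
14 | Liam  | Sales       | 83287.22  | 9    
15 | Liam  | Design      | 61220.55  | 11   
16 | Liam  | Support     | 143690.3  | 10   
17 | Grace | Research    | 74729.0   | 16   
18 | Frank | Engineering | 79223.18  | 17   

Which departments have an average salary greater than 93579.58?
SELECT department, AVG(salary)
FROM employees
GROUP BY department
HAVING AVG(salary) > 93579.58

Result:
  Support: avg=119252.15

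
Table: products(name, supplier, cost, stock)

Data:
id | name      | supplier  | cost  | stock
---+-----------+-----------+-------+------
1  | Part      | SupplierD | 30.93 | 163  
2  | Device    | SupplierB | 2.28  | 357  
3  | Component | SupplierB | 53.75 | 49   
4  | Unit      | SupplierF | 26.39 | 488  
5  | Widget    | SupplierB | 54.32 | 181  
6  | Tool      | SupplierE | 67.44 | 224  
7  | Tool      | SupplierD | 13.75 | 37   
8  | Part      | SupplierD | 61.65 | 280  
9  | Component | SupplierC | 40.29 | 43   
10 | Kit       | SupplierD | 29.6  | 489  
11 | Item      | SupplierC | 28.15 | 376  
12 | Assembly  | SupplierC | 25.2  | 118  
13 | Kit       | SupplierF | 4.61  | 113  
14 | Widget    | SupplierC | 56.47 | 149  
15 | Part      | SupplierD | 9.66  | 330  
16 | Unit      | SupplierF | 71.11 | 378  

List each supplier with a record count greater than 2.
SELECT supplier, COUNT(*) as cnt
FROM products
GROUP BY supplier
HAVING COUNT(*) > 2

Result:
  SupplierB: 3
  SupplierC: 4
  SupplierD: 5
  SupplierF: 3

Note: HAVING filters groups after aggregation, WHERE filters rows before.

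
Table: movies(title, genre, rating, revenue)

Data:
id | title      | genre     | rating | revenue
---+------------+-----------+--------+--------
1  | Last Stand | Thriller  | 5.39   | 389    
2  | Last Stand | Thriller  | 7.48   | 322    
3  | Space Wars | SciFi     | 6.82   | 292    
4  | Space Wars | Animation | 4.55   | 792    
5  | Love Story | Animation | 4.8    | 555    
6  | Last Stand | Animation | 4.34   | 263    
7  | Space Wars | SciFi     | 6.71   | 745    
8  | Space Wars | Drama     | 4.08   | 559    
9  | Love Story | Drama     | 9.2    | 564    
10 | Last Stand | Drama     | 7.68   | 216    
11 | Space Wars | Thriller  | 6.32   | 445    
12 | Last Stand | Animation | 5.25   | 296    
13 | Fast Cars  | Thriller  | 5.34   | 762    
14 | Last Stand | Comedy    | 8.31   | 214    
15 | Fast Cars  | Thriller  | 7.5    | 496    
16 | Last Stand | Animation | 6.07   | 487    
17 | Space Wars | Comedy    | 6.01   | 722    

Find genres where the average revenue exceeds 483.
SELECT genre, AVG(revenue)
FROM movies
GROUP BY genre
HAVING AVG(revenue) > 483

Result:
  SciFi: avg=518.50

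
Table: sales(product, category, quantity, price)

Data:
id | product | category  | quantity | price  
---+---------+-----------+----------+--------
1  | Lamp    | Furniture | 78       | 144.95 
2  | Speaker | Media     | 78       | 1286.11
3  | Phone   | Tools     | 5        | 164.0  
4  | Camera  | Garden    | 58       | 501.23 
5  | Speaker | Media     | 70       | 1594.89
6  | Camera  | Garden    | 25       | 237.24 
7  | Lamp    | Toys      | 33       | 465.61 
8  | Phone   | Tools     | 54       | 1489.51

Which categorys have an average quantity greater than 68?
SELECT category, AVG(quantity)
FROM sales
GROUP BY category
HAVING AVG(quantity) > 68

Result:
  Furniture: avg=78.00
  Media: avg=74.00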